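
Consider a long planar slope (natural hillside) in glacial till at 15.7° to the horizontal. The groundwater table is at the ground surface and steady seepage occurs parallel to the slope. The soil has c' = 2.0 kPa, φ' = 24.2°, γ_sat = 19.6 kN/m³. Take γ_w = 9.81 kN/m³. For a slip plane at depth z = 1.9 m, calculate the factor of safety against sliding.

With seepage parallel to the slope and the water table at the surface, the effective normal stress on the slip plane uses the buoyant unit weight γ' = γ_sat − γ_w while the driving shear stress uses γ_sat:
FS = [c' + γ' z cos²β tanφ'] / [γ_sat z sinβ cosβ]
γ' = 19.6 − 9.81 = 9.79 kN/m³
Numerator = 2.0 + 9.79·1.9·cos²15.7°·tan24.2° = 2.0 + 9.79·1.9·0.9268·0.4494 = 9.747 kPa
Denominator = 19.6·1.9·sin15.7°·cos15.7° = 19.6·1.9·0.2706·0.9627 = 9.701 kPa
FS = 9.747 / 9.701 = 1.005

FS = 1.00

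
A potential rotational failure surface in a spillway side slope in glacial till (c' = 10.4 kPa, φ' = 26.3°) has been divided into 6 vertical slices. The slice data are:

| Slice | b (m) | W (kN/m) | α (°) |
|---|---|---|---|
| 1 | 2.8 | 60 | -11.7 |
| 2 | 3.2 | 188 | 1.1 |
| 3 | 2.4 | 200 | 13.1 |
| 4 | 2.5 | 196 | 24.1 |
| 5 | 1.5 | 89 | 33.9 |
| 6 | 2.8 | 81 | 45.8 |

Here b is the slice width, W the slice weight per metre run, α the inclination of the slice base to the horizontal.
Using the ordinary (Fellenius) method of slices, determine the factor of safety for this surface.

FS = 2.44

Ordinary method of slices: FS = Σ[c'·Δl_i + (W_i cosα_i)·tanφ'] / Σ W_i sinα_i, with Δl_i = b_i / cosα_i.
Slice 1: Δl = 2.8/cos(-11.7°) = 2.859 m; N'_1 = 60·cos(-11.7°) = 58.8; c'Δl = 29.74; W sinα = -12.2
Slice 2: Δl = 3.2/cos1.1° = 3.201 m; N'_2 = 188·cos1.1° = 188.0; c'Δl = 33.29; W sinα = 3.6
Slice 3: Δl = 2.4/cos13.1° = 2.464 m; N'_3 = 200·cos13.1° = 194.8; c'Δl = 25.63; W sinα = 45.3
Slice 4: Δl = 2.5/cos24.1° = 2.739 m; N'_4 = 196·cos24.1° = 178.9; c'Δl = 28.48; W sinα = 80.0
Slice 5: Δl = 1.5/cos33.9° = 1.807 m; N'_5 = 89·cos33.9° = 73.9; c'Δl = 18.79; W sinα = 49.6
Slice 6: Δl = 2.8/cos45.8° = 4.016 m; N'_6 = 81·cos45.8° = 56.5; c'Δl = 41.77; W sinα = 58.1
Σc'Δl = 177.7 kN/m; ΣN' = 750.8 kN/m; ΣW sinα = 224.5 kN/m
Resisting = 177.7 + 750.8·tan26.3° = 177.7 + 371.1 = 548.8 kN/m
FS = 548.8 / 224.5 = 2.444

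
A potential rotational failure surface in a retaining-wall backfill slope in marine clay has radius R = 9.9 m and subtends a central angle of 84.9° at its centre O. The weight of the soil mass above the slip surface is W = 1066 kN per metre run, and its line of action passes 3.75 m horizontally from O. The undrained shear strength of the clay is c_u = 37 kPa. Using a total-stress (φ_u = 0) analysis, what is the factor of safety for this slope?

FS = 1.34

Taking moments about the centre O, the resisting moment is provided by the undrained shear strength acting along the arc:
Arc length L_a = R·θ = 9.9·(84.9°·π/180) = 9.9·1.4818 = 14.67 m
M_R = c_u·L_a·R = 37·14.67·9.9 = 5373.5 kN·m/m
M_D = W·d = 1066·3.75 = 3997.5 kN·m/m
FS = M_R / M_D = 5373.5 / 3997.5 = 1.344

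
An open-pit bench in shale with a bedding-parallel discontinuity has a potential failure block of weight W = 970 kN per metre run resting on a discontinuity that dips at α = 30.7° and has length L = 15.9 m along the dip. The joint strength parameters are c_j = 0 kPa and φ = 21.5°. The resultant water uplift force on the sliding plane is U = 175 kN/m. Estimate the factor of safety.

FS = 0.52

Resolving the block weight along and normal to the plane and applying the Mohr–Coulomb strength on the joint:
N' = W cosα − U = 970·cos30.7° − 175 = 659.1 kN/m
Driving force T = W sinα = 970·sin30.7° = 495.2 kN/m
Resisting force R = c_j·L + N'·tanφ = 0·15.9 + 659.1·tan21.5° = 0.0 + 259.6 = 259.6 kN/m
FS = R / T = 259.6 / 495.2 = 0.524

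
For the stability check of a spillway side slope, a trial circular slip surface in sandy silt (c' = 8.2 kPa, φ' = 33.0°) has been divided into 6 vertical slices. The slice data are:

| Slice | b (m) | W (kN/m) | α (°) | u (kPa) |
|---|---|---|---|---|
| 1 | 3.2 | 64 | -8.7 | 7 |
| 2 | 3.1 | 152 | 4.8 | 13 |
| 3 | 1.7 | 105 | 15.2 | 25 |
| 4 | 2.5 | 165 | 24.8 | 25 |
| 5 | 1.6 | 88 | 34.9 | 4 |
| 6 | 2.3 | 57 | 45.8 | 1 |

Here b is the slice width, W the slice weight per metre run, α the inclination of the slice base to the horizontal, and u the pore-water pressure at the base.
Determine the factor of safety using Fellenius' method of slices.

FS = 2.02

Ordinary method of slices: FS = Σ[c'·Δl_i + (W_i cosα_i − u_i·Δl_i)·tanφ'] / Σ W_i sinα_i, with Δl_i = b_i / cosα_i.
Slice 1: Δl = 3.2/cos(-8.7°) = 3.237 m; N'_1 = 64·cos(-8.7°) − 7·3.237 = 40.6; c'Δl = 26.55; W sinα = -9.7
Slice 2: Δl = 3.1/cos4.8° = 3.111 m; N'_2 = 152·cos4.8° − 13·3.111 = 111.0; c'Δl = 25.51; W sinα = 12.7
Slice 3: Δl = 1.7/cos15.2° = 1.762 m; N'_3 = 105·cos15.2° − 25·1.762 = 57.3; c'Δl = 14.45; W sinα = 27.5
Slice 4: Δl = 2.5/cos24.8° = 2.754 m; N'_4 = 165·cos24.8° − 25·2.754 = 80.9; c'Δl = 22.58; W sinα = 69.2
Slice 5: Δl = 1.6/cos34.9° = 1.951 m; N'_5 = 88·cos34.9° − 4·1.951 = 64.4; c'Δl = 16.00; W sinα = 50.3
Slice 6: Δl = 2.3/cos45.8° = 3.299 m; N'_6 = 57·cos45.8° − 1·3.299 = 36.4; c'Δl = 27.05; W sinα = 40.9
Σc'Δl = 132.1 kN/m; ΣN' = 390.7 kN/m; ΣW sinα = 191.0 kN/m
Resisting = 132.1 + 390.7·tan33.0° = 132.1 + 253.7 = 385.8 kN/m
FS = 385.8 / 191.0 = 2.020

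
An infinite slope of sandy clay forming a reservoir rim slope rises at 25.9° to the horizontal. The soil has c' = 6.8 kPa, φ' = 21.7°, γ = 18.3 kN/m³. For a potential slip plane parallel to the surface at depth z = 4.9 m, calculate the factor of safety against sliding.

FS = 1.01

For an infinite slope with a slip plane parallel to the surface (no pore pressure): FS = [c' + γz cos²β tanφ'] / [γz sinβ cosβ].
γz = 18.3·4.9 = 89.67 kN/m²
Numerator = 6.8 + 89.67·cos²25.9°·tan21.7° = 6.8 + 89.67·0.8092·0.3979 = 35.676 kPa
Denominator = 89.67·sin25.9°·cos25.9° = 89.67·0.4368·0.8996 = 35.234 kPa
FS = 35.676 / 35.234 = 1.013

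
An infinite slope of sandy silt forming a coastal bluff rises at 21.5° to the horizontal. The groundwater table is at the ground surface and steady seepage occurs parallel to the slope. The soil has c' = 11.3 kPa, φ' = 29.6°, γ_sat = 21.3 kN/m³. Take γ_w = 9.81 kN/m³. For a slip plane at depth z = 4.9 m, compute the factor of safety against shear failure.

FS = 1.10

With seepage parallel to the slope and the water table at the surface, the effective normal stress on the slip plane uses the buoyant unit weight γ' = γ_sat − γ_w while the driving shear stress uses γ_sat:
FS = [c' + γ' z cos²β tanφ'] / [γ_sat z sinβ cosβ]
γ' = 21.3 − 9.81 = 11.49 kN/m³
Numerator = 11.3 + 11.49·4.9·cos²21.5°·tan29.6° = 11.3 + 11.49·4.9·0.8657·0.5681 = 38.987 kPa
Denominator = 21.3·4.9·sin21.5°·cos21.5° = 21.3·4.9·0.3665·0.9304 = 35.590 kPa
FS = 38.987 / 35.590 = 1.095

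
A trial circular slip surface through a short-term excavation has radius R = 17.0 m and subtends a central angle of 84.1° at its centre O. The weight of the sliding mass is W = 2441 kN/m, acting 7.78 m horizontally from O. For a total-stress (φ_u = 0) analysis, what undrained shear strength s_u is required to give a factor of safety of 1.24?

s_u = 55.5 kPa

FS = s_u·L_a·R / (W·d), so s_u = FS·W·d / (L_a·R).
Arc length L_a = R·θ = 17.0·(84.1°·π/180) = 17.0·1.4678 = 24.95 m
s_u = 1.24·2441·7.78 / (24.95·17.0) = 23548.8 / 424.20 = 55.51 kPa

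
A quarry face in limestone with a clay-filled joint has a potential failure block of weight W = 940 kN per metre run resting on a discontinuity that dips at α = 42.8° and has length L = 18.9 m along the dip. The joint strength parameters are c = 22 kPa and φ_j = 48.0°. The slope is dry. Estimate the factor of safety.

Resolving the block weight along and normal to the plane and applying the Mohr–Coulomb strength on the joint:
N' = W cosα = 940·cos42.8° = 689.7 kN/m
Driving force T = W sinα = 940·sin42.8° = 638.7 kN/m
Resisting force R = c·L + N'·tanφ_j = 22·18.9 + 689.7·tan48.0° = 415.8 + 766.0 = 1181.8 kN/m
FS = R / T = 1181.8 / 638.7 = 1.850

FS = 1.85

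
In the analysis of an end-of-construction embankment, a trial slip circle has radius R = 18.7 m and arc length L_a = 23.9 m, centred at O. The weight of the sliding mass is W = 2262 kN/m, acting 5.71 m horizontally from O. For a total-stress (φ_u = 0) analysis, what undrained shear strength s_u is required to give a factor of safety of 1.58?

FS = s_u·L_a·R / (W·d), so s_u = FS·W·d / (L_a·R).
s_u = 1.58·2262·5.71 / (23.90·18.7) = 20407.3 / 446.93 = 45.66 kPa

s_u = 45.7 kPa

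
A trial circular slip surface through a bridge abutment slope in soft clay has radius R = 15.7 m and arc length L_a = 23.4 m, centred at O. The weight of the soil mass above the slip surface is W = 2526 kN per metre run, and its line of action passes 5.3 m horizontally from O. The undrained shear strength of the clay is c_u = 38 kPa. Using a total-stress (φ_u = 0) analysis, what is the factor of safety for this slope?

Taking moments about the centre O, the resisting moment is provided by the undrained shear strength acting along the arc:
M_R = c_u·L_a·R = 38·23.40·15.7 = 13960.4 kN·m/m
M_D = W·d = 2526·5.3 = 13387.8 kN·m/m
FS = M_R / M_D = 13960.4 / 13387.8 = 1.043

FS = 1.04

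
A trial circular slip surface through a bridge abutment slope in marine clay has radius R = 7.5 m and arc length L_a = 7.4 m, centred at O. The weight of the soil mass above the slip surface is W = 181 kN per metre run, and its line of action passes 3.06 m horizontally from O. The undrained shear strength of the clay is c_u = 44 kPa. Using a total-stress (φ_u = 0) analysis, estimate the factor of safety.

Taking moments about the centre O, the resisting moment is provided by the undrained shear strength acting along the arc:
M_R = c_u·L_a·R = 44·7.40·7.5 = 2442.0 kN·m/m
M_D = W·d = 181·3.06 = 553.9 kN·m/m
FS = M_R / M_D = 2442.0 / 553.9 = 4.409

FS = 4.41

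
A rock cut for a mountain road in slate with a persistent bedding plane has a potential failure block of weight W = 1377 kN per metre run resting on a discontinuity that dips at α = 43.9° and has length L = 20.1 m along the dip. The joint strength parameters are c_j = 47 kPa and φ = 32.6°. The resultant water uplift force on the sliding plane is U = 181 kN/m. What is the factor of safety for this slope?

Resolving the block weight along and normal to the plane and applying the Mohr–Coulomb strength on the joint:
N' = W cosα − U = 1377·cos43.9° − 181 = 811.2 kN/m
Driving force T = W sinα = 1377·sin43.9° = 954.8 kN/m
Resisting force R = c_j·L + N'·tanφ = 47·20.1 + 811.2·tan32.6° = 944.7 + 518.8 = 1463.5 kN/m
FS = R / T = 1463.5 / 954.8 = 1.533

FS = 1.53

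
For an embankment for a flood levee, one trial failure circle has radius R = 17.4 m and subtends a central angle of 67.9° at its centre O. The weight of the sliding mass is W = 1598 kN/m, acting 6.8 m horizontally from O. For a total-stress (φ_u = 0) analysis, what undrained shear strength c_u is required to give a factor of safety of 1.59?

FS = c_u·L_a·R / (W·d), so c_u = FS·W·d / (L_a·R).
Arc length L_a = R·θ = 17.4·(67.9°·π/180) = 17.4·1.1851 = 20.62 m
c_u = 1.59·1598·6.8 / (20.62·17.4) = 17277.6 / 358.79 = 48.15 kPa

c_u = 48.2 kPa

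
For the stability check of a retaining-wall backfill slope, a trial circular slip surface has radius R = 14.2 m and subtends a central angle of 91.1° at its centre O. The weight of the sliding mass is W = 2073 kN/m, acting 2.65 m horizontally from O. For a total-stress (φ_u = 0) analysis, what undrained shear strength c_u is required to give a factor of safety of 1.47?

FS = c_u·L_a·R / (W·d), so c_u = FS·W·d / (L_a·R).
Arc length L_a = R·θ = 14.2·(91.1°·π/180) = 14.2·1.5900 = 22.58 m
c_u = 1.47·2073·2.65 / (22.58·14.2) = 8075.4 / 320.61 = 25.19 kPa

c_u = 25.2 kPa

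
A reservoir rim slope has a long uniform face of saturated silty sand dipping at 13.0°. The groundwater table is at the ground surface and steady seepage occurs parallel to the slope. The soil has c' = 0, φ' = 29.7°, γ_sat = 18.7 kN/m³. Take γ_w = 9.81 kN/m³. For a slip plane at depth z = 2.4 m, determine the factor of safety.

With seepage parallel to the slope and the water table at the surface, the effective normal stress on the slip plane uses the buoyant unit weight γ' = γ_sat − γ_w while the driving shear stress uses γ_sat:
FS = [c' + γ' z cos²β tanφ'] / [γ_sat z sinβ cosβ]
(For c' = 0 this reduces to FS = (γ'/γ_sat)·tanφ'/tanβ.)
γ' = 18.7 − 9.81 = 8.89 kN/m³
Numerator = 0.0 + 8.89·2.4·cos²13.0°·tan29.7° = 0.0 + 8.89·2.4·0.9494·0.5704 = 11.554 kPa
Denominator = 18.7·2.4·sin13.0°·cos13.0° = 18.7·2.4·0.2250·0.9744 = 9.837 kPa
FS = 11.554 / 9.837 = 1.175

FS = 1.17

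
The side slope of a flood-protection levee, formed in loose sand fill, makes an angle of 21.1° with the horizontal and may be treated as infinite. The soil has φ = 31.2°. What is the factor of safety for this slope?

For a dry cohesionless infinite slope the factor of safety is FS = tanφ / tanβ.
FS = tan31.2° / tan21.1° = 0.6056 / 0.3859 = 1.570

FS = 1.57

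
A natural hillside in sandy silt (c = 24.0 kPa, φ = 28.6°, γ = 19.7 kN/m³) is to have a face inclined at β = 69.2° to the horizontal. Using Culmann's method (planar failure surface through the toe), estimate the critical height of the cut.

Culmann's analysis gives the critical failure plane at α_cr = (β + φ)/2 = (69.2 + 28.6)/2 = 48.9°, and the critical height
H_c = (4c/γ) · sinβ cosφ / [1 − cos(β − φ)]
    = (4·24.0/19.7) · sin69.2°·cos28.6° / [1 − cos(40.6°)]
    = 4.873 · 0.9348·0.8780 / [1 − 0.7593]
    = 4.873 · 0.8208 / 0.2407
    = 16.61 m

H_c = 16.61 m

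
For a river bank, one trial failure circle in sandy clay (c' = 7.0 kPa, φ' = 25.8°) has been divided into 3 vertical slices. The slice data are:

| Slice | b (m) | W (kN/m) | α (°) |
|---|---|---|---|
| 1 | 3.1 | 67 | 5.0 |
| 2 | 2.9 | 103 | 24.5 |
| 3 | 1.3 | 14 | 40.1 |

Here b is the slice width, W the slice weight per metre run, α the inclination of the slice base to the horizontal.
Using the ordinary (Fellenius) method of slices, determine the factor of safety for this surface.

Ordinary method of slices: FS = Σ[c'·Δl_i + (W_i cosα_i)·tanφ'] / Σ W_i sinα_i, with Δl_i = b_i / cosα_i.
Slice 1: Δl = 3.1/cos5.0° = 3.112 m; N'_1 = 67·cos5.0° = 66.7; c'Δl = 21.78; W sinα = 5.8
Slice 2: Δl = 2.9/cos24.5° = 3.187 m; N'_2 = 103·cos24.5° = 93.7; c'Δl = 22.31; W sinα = 42.7
Slice 3: Δl = 1.3/cos40.1° = 1.700 m; N'_3 = 14·cos40.1° = 10.7; c'Δl = 11.90; W sinα = 9.0
Σc'Δl = 56.0 kN/m; ΣN' = 171.2 kN/m; ΣW sinα = 57.6 kN/m
Resisting = 56.0 + 171.2·tan25.8° = 56.0 + 82.8 = 138.7 kN/m
FS = 138.7 / 57.6 = 2.410

FS = 2.41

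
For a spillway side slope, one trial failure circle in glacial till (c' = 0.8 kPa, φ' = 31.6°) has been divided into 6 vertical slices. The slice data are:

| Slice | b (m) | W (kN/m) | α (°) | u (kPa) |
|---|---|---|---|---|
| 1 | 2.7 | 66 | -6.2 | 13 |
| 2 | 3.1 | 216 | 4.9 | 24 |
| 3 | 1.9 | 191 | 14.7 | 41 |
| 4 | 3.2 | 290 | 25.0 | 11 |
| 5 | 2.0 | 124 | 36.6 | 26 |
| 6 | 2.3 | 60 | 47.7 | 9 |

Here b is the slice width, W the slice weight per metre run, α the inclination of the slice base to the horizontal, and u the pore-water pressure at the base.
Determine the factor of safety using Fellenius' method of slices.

FS = 1.16

Ordinary method of slices: FS = Σ[c'·Δl_i + (W_i cosα_i − u_i·Δl_i)·tanφ'] / Σ W_i sinα_i, with Δl_i = b_i / cosα_i.
Slice 1: Δl = 2.7/cos(-6.2°) = 2.716 m; N'_1 = 66·cos(-6.2°) − 13·2.716 = 30.3; c'Δl = 2.17; W sinα = -7.1
Slice 2: Δl = 3.1/cos4.9° = 3.111 m; N'_2 = 216·cos4.9° − 24·3.111 = 140.5; c'Δl = 2.49; W sinα = 18.5
Slice 3: Δl = 1.9/cos14.7° = 1.964 m; N'_3 = 191·cos14.7° − 41·1.964 = 104.2; c'Δl = 1.57; W sinα = 48.5
Slice 4: Δl = 3.2/cos25.0° = 3.531 m; N'_4 = 290·cos25.0° − 11·3.531 = 224.0; c'Δl = 2.82; W sinα = 122.6
Slice 5: Δl = 2.0/cos36.6° = 2.491 m; N'_5 = 124·cos36.6° − 26·2.491 = 34.8; c'Δl = 1.99; W sinα = 73.9
Slice 6: Δl = 2.3/cos47.7° = 3.417 m; N'_6 = 60·cos47.7° − 9·3.417 = 9.6; c'Δl = 2.73; W sinα = 44.4
Σc'Δl = 13.8 kN/m; ΣN' = 543.4 kN/m; ΣW sinα = 300.7 kN/m
Resisting = 13.8 + 543.4·tan31.6° = 13.8 + 334.3 = 348.1 kN/m
FS = 348.1 / 300.7 = 1.158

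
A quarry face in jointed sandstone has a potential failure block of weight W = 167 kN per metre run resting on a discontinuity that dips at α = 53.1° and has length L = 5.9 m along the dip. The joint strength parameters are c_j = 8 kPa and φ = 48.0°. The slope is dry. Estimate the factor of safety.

Resolving the block weight along and normal to the plane and applying the Mohr–Coulomb strength on the joint:
N' = W cosα = 167·cos53.1° = 100.3 kN/m
Driving force T = W sinα = 167·sin53.1° = 133.5 kN/m
Resisting force R = c_j·L + N'·tanφ = 8·5.9 + 100.3·tan48.0° = 47.2 + 111.4 = 158.6 kN/m
FS = R / T = 158.6 / 133.5 = 1.187

FS = 1.19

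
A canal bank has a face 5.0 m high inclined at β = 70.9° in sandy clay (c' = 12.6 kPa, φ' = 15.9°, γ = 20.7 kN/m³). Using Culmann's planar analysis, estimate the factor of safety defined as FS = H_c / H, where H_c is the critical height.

FS = 1.04

H_c = (4c'/γ) · sinβ cosφ' / [1 − cos(β − φ')]
    = (4·12.6/20.7) · sin70.9°·cos15.9° / [1 − cos55.0°]
    = 2.435 · 0.9088 / 0.4264 = 5.19 m
FS = H_c / H = 5.19 / 5.0 = 1.038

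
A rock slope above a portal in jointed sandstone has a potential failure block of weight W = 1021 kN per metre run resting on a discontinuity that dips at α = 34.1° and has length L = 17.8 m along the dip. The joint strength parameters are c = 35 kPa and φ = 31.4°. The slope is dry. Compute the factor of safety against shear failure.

Resolving the block weight along and normal to the plane and applying the Mohr–Coulomb strength on the joint:
N' = W cosα = 1021·cos34.1° = 845.4 kN/m
Driving force T = W sinα = 1021·sin34.1° = 572.4 kN/m
Resisting force R = c·L + N'·tanφ = 35·17.8 + 845.4·tan31.4° = 623.0 + 516.1 = 1139.1 kN/m
FS = R / T = 1139.1 / 572.4 = 1.990

FS = 1.99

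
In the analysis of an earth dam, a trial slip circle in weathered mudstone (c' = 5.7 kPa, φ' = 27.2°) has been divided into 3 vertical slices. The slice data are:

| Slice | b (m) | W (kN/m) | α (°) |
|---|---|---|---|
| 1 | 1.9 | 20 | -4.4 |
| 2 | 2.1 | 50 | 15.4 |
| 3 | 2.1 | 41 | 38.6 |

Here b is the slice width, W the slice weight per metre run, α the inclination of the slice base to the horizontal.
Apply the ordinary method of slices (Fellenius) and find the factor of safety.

Ordinary method of slices: FS = Σ[c'·Δl_i + (W_i cosα_i)·tanφ'] / Σ W_i sinα_i, with Δl_i = b_i / cosα_i.
Slice 1: Δl = 1.9/cos(-4.4°) = 1.906 m; N'_1 = 20·cos(-4.4°) = 19.9; c'Δl = 10.86; W sinα = -1.5
Slice 2: Δl = 2.1/cos15.4° = 2.178 m; N'_2 = 50·cos15.4° = 48.2; c'Δl = 12.42; W sinα = 13.3
Slice 3: Δl = 2.1/cos38.6° = 2.687 m; N'_3 = 41·cos38.6° = 32.0; c'Δl = 15.32; W sinα = 25.6
Σc'Δl = 38.6 kN/m; ΣN' = 100.2 kN/m; ΣW sinα = 37.3 kN/m
Resisting = 38.6 + 100.2·tan27.2° = 38.6 + 51.5 = 90.1 kN/m
FS = 90.1 / 37.3 = 2.414

FS = 2.41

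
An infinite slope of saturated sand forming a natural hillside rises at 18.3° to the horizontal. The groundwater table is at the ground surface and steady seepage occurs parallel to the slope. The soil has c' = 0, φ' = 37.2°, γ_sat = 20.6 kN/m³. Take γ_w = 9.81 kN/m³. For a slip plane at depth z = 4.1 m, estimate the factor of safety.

With seepage parallel to the slope and the water table at the surface, the effective normal stress on the slip plane uses the buoyant unit weight γ' = γ_sat − γ_w while the driving shear stress uses γ_sat:
FS = [c' + γ' z cos²β tanφ'] / [γ_sat z sinβ cosβ]
(For c' = 0 this reduces to FS = (γ'/γ_sat)·tanφ'/tanβ.)
γ' = 20.6 − 9.81 = 10.79 kN/m³
Numerator = 0.0 + 10.79·4.1·cos²18.3°·tan37.2° = 0.0 + 10.79·4.1·0.9014·0.7590 = 30.269 kPa
Denominator = 20.6·4.1·sin18.3°·cos18.3° = 20.6·4.1·0.3140·0.9494 = 25.179 kPa
FS = 30.269 / 25.179 = 1.202

FS = 1.20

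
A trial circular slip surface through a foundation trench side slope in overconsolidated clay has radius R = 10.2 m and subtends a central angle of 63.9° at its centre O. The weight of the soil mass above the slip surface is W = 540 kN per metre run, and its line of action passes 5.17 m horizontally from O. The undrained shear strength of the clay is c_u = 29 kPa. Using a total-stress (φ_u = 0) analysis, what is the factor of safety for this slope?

Taking moments about the centre O, the resisting moment is provided by the undrained shear strength acting along the arc:
Arc length L_a = R·θ = 10.2·(63.9°·π/180) = 10.2·1.1153 = 11.38 m
M_R = c_u·L_a·R = 29·11.38·10.2 = 3364.9 kN·m/m
M_D = W·d = 540·5.17 = 2791.8 kN·m/m
FS = M_R / M_D = 3364.9 / 2791.8 = 1.205

FS = 1.21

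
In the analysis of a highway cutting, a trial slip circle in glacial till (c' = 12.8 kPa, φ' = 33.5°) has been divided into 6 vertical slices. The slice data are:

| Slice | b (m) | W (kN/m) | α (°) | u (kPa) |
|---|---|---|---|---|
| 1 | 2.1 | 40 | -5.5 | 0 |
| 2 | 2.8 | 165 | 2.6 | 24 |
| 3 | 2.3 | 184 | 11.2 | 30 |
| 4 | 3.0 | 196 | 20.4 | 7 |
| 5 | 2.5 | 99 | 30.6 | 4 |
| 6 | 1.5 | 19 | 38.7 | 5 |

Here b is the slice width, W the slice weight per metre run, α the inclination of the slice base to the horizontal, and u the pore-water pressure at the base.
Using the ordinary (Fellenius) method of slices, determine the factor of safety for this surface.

Ordinary method of slices: FS = Σ[c'·Δl_i + (W_i cosα_i − u_i·Δl_i)·tanφ'] / Σ W_i sinα_i, with Δl_i = b_i / cosα_i.
Slice 1: Δl = 2.1/cos(-5.5°) = 2.110 m; N'_1 = 40·cos(-5.5°) − 0·2.110 = 39.8; c'Δl = 27.00; W sinα = -3.8
Slice 2: Δl = 2.8/cos2.6° = 2.803 m; N'_2 = 165·cos2.6° − 24·2.803 = 97.6; c'Δl = 35.88; W sinα = 7.5
Slice 3: Δl = 2.3/cos11.2° = 2.345 m; N'_3 = 184·cos11.2° − 30·2.345 = 110.2; c'Δl = 30.01; W sinα = 35.7
Slice 4: Δl = 3.0/cos20.4° = 3.201 m; N'_4 = 196·cos20.4° − 7·3.201 = 161.3; c'Δl = 40.97; W sinα = 68.3
Slice 5: Δl = 2.5/cos30.6° = 2.904 m; N'_5 = 99·cos30.6° − 4·2.904 = 73.6; c'Δl = 37.18; W sinα = 50.4
Slice 6: Δl = 1.5/cos38.7° = 1.922 m; N'_6 = 19·cos38.7° − 5·1.922 = 5.2; c'Δl = 24.60; W sinα = 11.9
Σc'Δl = 195.6 kN/m; ΣN' = 487.6 kN/m; ΣW sinα = 170.0 kN/m
Resisting = 195.6 + 487.6·tan33.5° = 195.6 + 322.8 = 518.4 kN/m
FS = 518.4 / 170.0 = 3.050

FS = 3.05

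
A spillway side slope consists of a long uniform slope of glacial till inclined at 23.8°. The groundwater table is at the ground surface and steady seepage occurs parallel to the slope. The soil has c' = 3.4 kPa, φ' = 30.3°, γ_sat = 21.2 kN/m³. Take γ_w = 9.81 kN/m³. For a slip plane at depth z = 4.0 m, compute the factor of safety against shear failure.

FS = 0.82

With seepage parallel to the slope and the water table at the surface, the effective normal stress on the slip plane uses the buoyant unit weight γ' = γ_sat − γ_w while the driving shear stress uses γ_sat:
FS = [c' + γ' z cos²β tanφ'] / [γ_sat z sinβ cosβ]
γ' = 21.2 − 9.81 = 11.39 kN/m³
Numerator = 3.4 + 11.39·4.0·cos²23.8°·tan30.3° = 3.4 + 11.39·4.0·0.8372·0.5844 = 25.688 kPa
Denominator = 21.2·4.0·sin23.8°·cos23.8° = 21.2·4.0·0.4035·0.9150 = 31.311 kPa
FS = 25.688 / 31.311 = 0.820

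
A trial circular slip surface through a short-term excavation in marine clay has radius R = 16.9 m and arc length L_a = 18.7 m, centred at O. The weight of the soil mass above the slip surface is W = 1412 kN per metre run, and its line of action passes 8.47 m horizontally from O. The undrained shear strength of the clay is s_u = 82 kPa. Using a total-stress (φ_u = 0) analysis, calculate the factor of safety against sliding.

FS = 2.17

Taking moments about the centre O, the resisting moment is provided by the undrained shear strength acting along the arc:
M_R = s_u·L_a·R = 82·18.70·16.9 = 25914.5 kN·m/m
M_D = W·d = 1412·8.47 = 11959.6 kN·m/m
FS = M_R / M_D = 25914.5 / 11959.6 = 2.167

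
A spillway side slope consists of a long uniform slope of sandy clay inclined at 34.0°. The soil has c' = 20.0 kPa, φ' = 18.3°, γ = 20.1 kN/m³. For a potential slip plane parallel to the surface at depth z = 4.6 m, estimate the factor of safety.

For an infinite slope with a slip plane parallel to the surface (no pore pressure): FS = [c' + γz cos²β tanφ'] / [γz sinβ cosβ].
γz = 20.1·4.6 = 92.46 kN/m²
Numerator = 20.0 + 92.46·cos²34.0°·tan18.3° = 20.0 + 92.46·0.6873·0.3307 = 41.017 kPa
Denominator = 92.46·sin34.0°·cos34.0° = 92.46·0.5592·0.8290 = 42.864 kPa
FS = 41.017 / 42.864 = 0.957

FS = 0.96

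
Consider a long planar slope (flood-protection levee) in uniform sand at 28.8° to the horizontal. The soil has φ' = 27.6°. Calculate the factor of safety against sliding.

For a dry cohesionless infinite slope the factor of safety is FS = tanφ' / tanβ.
FS = tan27.6° / tan28.8° = 0.5228 / 0.5498 = 0.951

FS = 0.95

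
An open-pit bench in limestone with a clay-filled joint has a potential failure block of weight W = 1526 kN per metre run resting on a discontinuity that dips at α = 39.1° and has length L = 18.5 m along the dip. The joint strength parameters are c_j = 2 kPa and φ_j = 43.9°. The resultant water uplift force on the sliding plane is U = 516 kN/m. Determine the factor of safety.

Resolving the block weight along and normal to the plane and applying the Mohr–Coulomb strength on the joint:
N' = W cosα − U = 1526·cos39.1° − 516 = 668.2 kN/m
Driving force T = W sinα = 1526·sin39.1° = 962.4 kN/m
Resisting force R = c_j·L + N'·tanφ_j = 2·18.5 + 668.2·tan43.9° = 37.0 + 643.1 = 680.1 kN/m
FS = R / T = 680.1 / 962.4 = 0.707

FS = 0.71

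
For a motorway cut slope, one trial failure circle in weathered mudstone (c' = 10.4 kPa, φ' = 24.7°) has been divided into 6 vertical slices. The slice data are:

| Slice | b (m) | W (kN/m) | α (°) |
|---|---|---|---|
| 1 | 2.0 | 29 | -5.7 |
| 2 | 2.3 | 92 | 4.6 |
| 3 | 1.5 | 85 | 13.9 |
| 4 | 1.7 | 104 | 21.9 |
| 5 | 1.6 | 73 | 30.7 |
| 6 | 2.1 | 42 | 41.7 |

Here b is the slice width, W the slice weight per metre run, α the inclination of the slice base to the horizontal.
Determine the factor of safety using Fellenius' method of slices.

Ordinary method of slices: FS = Σ[c'·Δl_i + (W_i cosα_i)·tanφ'] / Σ W_i sinα_i, with Δl_i = b_i / cosα_i.
Slice 1: Δl = 2.0/cos(-5.7°) = 2.010 m; N'_1 = 29·cos(-5.7°) = 28.9; c'Δl = 20.90; W sinα = -2.9
Slice 2: Δl = 2.3/cos4.6° = 2.307 m; N'_2 = 92·cos4.6° = 91.7; c'Δl = 24.00; W sinα = 7.4
Slice 3: Δl = 1.5/cos13.9° = 1.545 m; N'_3 = 85·cos13.9° = 82.5; c'Δl = 16.07; W sinα = 20.4
Slice 4: Δl = 1.7/cos21.9° = 1.832 m; N'_4 = 104·cos21.9° = 96.5; c'Δl = 19.06; W sinα = 38.8
Slice 5: Δl = 1.6/cos30.7° = 1.861 m; N'_5 = 73·cos30.7° = 62.8; c'Δl = 19.35; W sinα = 37.3
Slice 6: Δl = 2.1/cos41.7° = 2.813 m; N'_6 = 42·cos41.7° = 31.4; c'Δl = 29.25; W sinα = 27.9
Σc'Δl = 128.6 kN/m; ΣN' = 393.7 kN/m; ΣW sinα = 128.9 kN/m
Resisting = 128.6 + 393.7·tan24.7° = 128.6 + 181.1 = 309.7 kN/m
FS = 309.7 / 128.9 = 2.402

FS = 2.40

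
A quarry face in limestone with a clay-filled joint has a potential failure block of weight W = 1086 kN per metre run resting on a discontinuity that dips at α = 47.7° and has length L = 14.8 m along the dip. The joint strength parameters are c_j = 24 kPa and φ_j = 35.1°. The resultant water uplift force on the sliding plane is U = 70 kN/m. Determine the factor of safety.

Resolving the block weight along and normal to the plane and applying the Mohr–Coulomb strength on the joint:
N' = W cosα − U = 1086·cos47.7° − 70 = 660.9 kN/m
Driving force T = W sinα = 1086·sin47.7° = 803.2 kN/m
Resisting force R = c_j·L + N'·tanφ_j = 24·14.8 + 660.9·tan35.1° = 355.2 + 464.5 = 819.7 kN/m
FS = R / T = 819.7 / 803.2 = 1.020

FS = 1.02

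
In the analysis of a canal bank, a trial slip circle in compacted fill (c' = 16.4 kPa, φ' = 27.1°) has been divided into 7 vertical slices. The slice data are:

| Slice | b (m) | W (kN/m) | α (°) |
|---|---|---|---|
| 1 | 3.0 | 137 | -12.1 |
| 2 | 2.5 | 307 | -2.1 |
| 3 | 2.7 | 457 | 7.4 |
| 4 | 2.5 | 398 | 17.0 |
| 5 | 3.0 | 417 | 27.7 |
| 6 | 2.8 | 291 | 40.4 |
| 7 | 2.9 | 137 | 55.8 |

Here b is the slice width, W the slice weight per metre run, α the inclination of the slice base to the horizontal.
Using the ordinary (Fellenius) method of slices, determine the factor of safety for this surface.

Ordinary method of slices: FS = Σ[c'·Δl_i + (W_i cosα_i)·tanφ'] / Σ W_i sinα_i, with Δl_i = b_i / cosα_i.
Slice 1: Δl = 3.0/cos(-12.1°) = 3.068 m; N'_1 = 137·cos(-12.1°) = 134.0; c'Δl = 50.32; W sinα = -28.7
Slice 2: Δl = 2.5/cos(-2.1°) = 2.502 m; N'_2 = 307·cos(-2.1°) = 306.8; c'Δl = 41.03; W sinα = -11.2
Slice 3: Δl = 2.7/cos7.4° = 2.723 m; N'_3 = 457·cos7.4° = 453.2; c'Δl = 44.65; W sinα = 58.9
Slice 4: Δl = 2.5/cos17.0° = 2.614 m; N'_4 = 398·cos17.0° = 380.6; c'Δl = 42.87; W sinα = 116.4
Slice 5: Δl = 3.0/cos27.7° = 3.388 m; N'_5 = 417·cos27.7° = 369.2; c'Δl = 55.57; W sinα = 193.8
Slice 6: Δl = 2.8/cos40.4° = 3.677 m; N'_6 = 291·cos40.4° = 221.6; c'Δl = 60.30; W sinα = 188.6
Slice 7: Δl = 2.9/cos55.8° = 5.159 m; N'_7 = 137·cos55.8° = 77.0; c'Δl = 84.61; W sinα = 113.3
Σc'Δl = 379.4 kN/m; ΣN' = 1942.4 kN/m; ΣW sinα = 631.0 kN/m
Resisting = 379.4 + 1942.4·tan27.1° = 379.4 + 994.0 = 1373.3 kN/m
FS = 1373.3 / 631.0 = 2.176

FS = 2.18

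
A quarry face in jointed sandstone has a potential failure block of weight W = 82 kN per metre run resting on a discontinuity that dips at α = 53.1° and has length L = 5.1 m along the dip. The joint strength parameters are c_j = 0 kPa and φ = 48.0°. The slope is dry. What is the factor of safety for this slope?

Resolving the block weight along and normal to the plane and applying the Mohr–Coulomb strength on the joint:
N' = W cosα = 82·cos53.1° = 49.2 kN/m
Driving force T = W sinα = 82·sin53.1° = 65.6 kN/m
Resisting force R = c_j·L + N'·tanφ = 0·5.1 + 49.2·tan48.0° = 0.0 + 54.7 = 54.7 kN/m
FS = R / T = 54.7 / 65.6 = 0.834

FS = 0.83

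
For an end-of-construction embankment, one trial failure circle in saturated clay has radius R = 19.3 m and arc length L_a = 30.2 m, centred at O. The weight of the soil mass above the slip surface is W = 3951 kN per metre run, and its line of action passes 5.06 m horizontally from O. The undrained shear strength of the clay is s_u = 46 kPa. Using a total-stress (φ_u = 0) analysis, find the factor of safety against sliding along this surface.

FS = 1.34

Taking moments about the centre O, the resisting moment is provided by the undrained shear strength acting along the arc:
M_R = s_u·L_a·R = 46·30.20·19.3 = 26811.6 kN·m/m
M_D = W·d = 3951·5.06 = 19992.1 kN·m/m
FS = M_R / M_D = 26811.6 / 19992.1 = 1.341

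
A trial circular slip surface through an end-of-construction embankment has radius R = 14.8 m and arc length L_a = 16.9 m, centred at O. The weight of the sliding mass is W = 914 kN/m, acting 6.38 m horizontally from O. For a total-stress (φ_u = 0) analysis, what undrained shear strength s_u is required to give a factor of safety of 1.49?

FS = s_u·L_a·R / (W·d), so s_u = FS·W·d / (L_a·R).
s_u = 1.49·914·6.38 / (16.90·14.8) = 8688.7 / 250.12 = 34.74 kPa

s_u = 34.7 kPa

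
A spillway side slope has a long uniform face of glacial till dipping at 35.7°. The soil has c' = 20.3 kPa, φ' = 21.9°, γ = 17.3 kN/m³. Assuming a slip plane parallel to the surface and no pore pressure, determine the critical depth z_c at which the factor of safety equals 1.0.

Setting FS = 1.00 in FS = [c' + γz cos²β tanφ'] / [γz sinβ cosβ] and solving for z:
z = c' / [γ cosβ (FS·sinβ − cosβ·tanφ')]
  = 20.3 / [17.3·cos35.7°·(1.00·sin35.7° − cos35.7°·tan21.9°)]
  = 20.3 / [17.3·0.8121·(1.00·0.5835 − 0.8121·0.4020)]
  = 20.3 / 3.6118 = 5.620 m

z_c = 5.62 m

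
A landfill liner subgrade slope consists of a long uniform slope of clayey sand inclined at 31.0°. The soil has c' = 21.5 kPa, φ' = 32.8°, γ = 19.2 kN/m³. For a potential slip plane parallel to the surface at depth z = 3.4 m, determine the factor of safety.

For an infinite slope with a slip plane parallel to the surface (no pore pressure): FS = [c' + γz cos²β tanφ'] / [γz sinβ cosβ].
γz = 19.2·3.4 = 65.28 kN/m²
Numerator = 21.5 + 65.28·cos²31.0°·tan32.8° = 21.5 + 65.28·0.7347·0.6445 = 52.410 kPa
Denominator = 65.28·sin31.0°·cos31.0° = 65.28·0.5150·0.8572 = 28.819 kPa
FS = 52.410 / 28.819 = 1.819

FS = 1.82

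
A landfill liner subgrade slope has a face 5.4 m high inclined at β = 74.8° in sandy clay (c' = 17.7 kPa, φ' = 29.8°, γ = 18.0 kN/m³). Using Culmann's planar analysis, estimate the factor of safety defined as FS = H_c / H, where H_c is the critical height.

H_c = (4c'/γ) · sinβ cosφ' / [1 − cos(β − φ')]
    = (4·17.7/18.0) · sin74.8°·cos29.8° / [1 − cos45.0°]
    = 3.933 · 0.8374 / 0.2929 = 11.25 m
FS = H_c / H = 11.25 / 5.4 = 2.083

FS = 2.08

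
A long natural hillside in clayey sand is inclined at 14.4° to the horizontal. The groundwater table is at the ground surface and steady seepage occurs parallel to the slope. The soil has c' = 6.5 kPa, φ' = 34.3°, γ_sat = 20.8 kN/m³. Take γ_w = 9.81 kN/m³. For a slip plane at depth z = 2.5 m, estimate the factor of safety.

With seepage parallel to the slope and the water table at the surface, the effective normal stress on the slip plane uses the buoyant unit weight γ' = γ_sat − γ_w while the driving shear stress uses γ_sat:
FS = [c' + γ' z cos²β tanφ'] / [γ_sat z sinβ cosβ]
γ' = 20.8 − 9.81 = 10.99 kN/m³
Numerator = 6.5 + 10.99·2.5·cos²14.4°·tan34.3° = 6.5 + 10.99·2.5·0.9382·0.6822 = 24.083 kPa
Denominator = 20.8·2.5·sin14.4°·cos14.4° = 20.8·2.5·0.2487·0.9686 = 12.526 kPa
FS = 24.083 / 12.526 = 1.923

FS = 1.92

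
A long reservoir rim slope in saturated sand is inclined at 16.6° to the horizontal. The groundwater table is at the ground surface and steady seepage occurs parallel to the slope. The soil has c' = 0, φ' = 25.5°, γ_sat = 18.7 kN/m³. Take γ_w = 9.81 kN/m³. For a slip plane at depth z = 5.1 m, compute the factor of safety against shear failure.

FS = 0.76

With seepage parallel to the slope and the water table at the surface, the effective normal stress on the slip plane uses the buoyant unit weight γ' = γ_sat − γ_w while the driving shear stress uses γ_sat:
FS = [c' + γ' z cos²β tanφ'] / [γ_sat z sinβ cosβ]
(For c' = 0 this reduces to FS = (γ'/γ_sat)·tanφ'/tanβ.)
γ' = 18.7 − 9.81 = 8.89 kN/m³
Numerator = 0.0 + 8.89·5.1·cos²16.6°·tan25.5° = 0.0 + 8.89·5.1·0.9184·0.4770 = 19.861 kPa
Denominator = 18.7·5.1·sin16.6°·cos16.6° = 18.7·5.1·0.2857·0.9583 = 26.111 kPa
FS = 19.861 / 26.111 = 0.761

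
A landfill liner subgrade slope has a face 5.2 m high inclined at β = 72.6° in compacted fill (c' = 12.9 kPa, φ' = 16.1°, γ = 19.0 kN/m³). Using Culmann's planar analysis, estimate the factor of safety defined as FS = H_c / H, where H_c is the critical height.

FS = 1.07

H_c = (4c'/γ) · sinβ cosφ' / [1 − cos(β − φ')]
    = (4·12.9/19.0) · sin72.6°·cos16.1° / [1 − cos56.5°]
    = 2.716 · 0.9168 / 0.4481 = 5.56 m
FS = H_c / H = 5.56 / 5.2 = 1.069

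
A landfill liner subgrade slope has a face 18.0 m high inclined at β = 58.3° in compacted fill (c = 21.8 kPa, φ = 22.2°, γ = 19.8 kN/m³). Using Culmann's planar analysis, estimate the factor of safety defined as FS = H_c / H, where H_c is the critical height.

FS = 1.00

H_c = (4c/γ) · sinβ cosφ / [1 − cos(β − φ)]
    = (4·21.8/19.8) · sin58.3°·cos22.2° / [1 − cos36.1°]
    = 4.404 · 0.7877 / 0.1920 = 18.07 m
FS = H_c / H = 18.07 / 18.0 = 1.004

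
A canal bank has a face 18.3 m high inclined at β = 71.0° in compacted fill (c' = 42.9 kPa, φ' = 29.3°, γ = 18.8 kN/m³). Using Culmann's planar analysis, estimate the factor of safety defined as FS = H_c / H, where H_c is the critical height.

H_c = (4c'/γ) · sinβ cosφ' / [1 − cos(β − φ')]
    = (4·42.9/18.8) · sin71.0°·cos29.3° / [1 − cos41.7°]
    = 9.128 · 0.8246 / 0.2534 = 29.71 m
FS = H_c / H = 29.71 / 18.3 = 1.623

FS = 1.62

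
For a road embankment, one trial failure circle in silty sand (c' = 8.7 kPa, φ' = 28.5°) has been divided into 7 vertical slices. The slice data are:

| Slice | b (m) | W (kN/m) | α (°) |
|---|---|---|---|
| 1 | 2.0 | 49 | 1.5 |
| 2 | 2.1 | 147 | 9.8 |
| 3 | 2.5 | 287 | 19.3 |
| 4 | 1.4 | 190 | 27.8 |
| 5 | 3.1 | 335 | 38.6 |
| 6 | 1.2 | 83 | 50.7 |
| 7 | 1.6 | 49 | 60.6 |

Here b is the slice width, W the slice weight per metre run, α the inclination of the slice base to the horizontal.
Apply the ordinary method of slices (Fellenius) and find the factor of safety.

FS = 1.29

Ordinary method of slices: FS = Σ[c'·Δl_i + (W_i cosα_i)·tanφ'] / Σ W_i sinα_i, with Δl_i = b_i / cosα_i.
Slice 1: Δl = 2.0/cos1.5° = 2.001 m; N'_1 = 49·cos1.5° = 49.0; c'Δl = 17.41; W sinα = 1.3
Slice 2: Δl = 2.1/cos9.8° = 2.131 m; N'_2 = 147·cos9.8° = 144.9; c'Δl = 18.54; W sinα = 25.0
Slice 3: Δl = 2.5/cos19.3° = 2.649 m; N'_3 = 287·cos19.3° = 270.9; c'Δl = 23.05; W sinα = 94.9
Slice 4: Δl = 1.4/cos27.8° = 1.583 m; N'_4 = 190·cos27.8° = 168.1; c'Δl = 13.77; W sinα = 88.6
Slice 5: Δl = 3.1/cos38.6° = 3.967 m; N'_5 = 335·cos38.6° = 261.8; c'Δl = 34.51; W sinα = 209.0
Slice 6: Δl = 1.2/cos50.7° = 1.895 m; N'_6 = 83·cos50.7° = 52.6; c'Δl = 16.48; W sinα = 64.2
Slice 7: Δl = 1.6/cos60.6° = 3.259 m; N'_7 = 49·cos60.6° = 24.1; c'Δl = 28.36; W sinα = 42.7
Σc'Δl = 152.1 kN/m; ΣN' = 971.2 kN/m; ΣW sinα = 525.7 kN/m
Resisting = 152.1 + 971.2·tan28.5° = 152.1 + 527.3 = 679.4 kN/m
FS = 679.4 / 525.7 = 1.292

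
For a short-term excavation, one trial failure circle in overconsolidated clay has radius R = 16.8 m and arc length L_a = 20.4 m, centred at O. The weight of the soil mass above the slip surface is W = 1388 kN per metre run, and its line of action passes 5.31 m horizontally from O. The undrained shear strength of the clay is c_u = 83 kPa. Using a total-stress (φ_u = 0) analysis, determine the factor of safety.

Taking moments about the centre O, the resisting moment is provided by the undrained shear strength acting along the arc:
M_R = c_u·L_a·R = 83·20.40·16.8 = 28445.8 kN·m/m
M_D = W·d = 1388·5.31 = 7370.3 kN·m/m
FS = M_R / M_D = 28445.8 / 7370.3 = 3.860

FS = 3.86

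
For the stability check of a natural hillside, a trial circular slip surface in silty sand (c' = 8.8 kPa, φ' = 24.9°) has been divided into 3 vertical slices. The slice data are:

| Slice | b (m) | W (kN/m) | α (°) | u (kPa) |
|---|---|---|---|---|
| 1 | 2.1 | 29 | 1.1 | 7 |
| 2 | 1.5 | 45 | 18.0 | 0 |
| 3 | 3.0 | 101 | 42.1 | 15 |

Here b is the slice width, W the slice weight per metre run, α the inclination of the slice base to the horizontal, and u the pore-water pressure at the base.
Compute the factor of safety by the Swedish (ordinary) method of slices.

Ordinary method of slices: FS = Σ[c'·Δl_i + (W_i cosα_i − u_i·Δl_i)·tanφ'] / Σ W_i sinα_i, with Δl_i = b_i / cosα_i.
Slice 1: Δl = 2.1/cos1.1° = 2.100 m; N'_1 = 29·cos1.1° − 7·2.100 = 14.3; c'Δl = 18.48; W sinα = 0.6
Slice 2: Δl = 1.5/cos18.0° = 1.577 m; N'_2 = 45·cos18.0° − 0·1.577 = 42.8; c'Δl = 13.88; W sinα = 13.9
Slice 3: Δl = 3.0/cos42.1° = 4.043 m; N'_3 = 101·cos42.1° − 15·4.043 = 14.3; c'Δl = 35.58; W sinα = 67.7
Σc'Δl = 67.9 kN/m; ΣN' = 71.4 kN/m; ΣW sinα = 82.2 kN/m
Resisting = 67.9 + 71.4·tan24.9° = 67.9 + 33.1 = 101.1 kN/m
FS = 101.1 / 82.2 = 1.230

FS = 1.23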